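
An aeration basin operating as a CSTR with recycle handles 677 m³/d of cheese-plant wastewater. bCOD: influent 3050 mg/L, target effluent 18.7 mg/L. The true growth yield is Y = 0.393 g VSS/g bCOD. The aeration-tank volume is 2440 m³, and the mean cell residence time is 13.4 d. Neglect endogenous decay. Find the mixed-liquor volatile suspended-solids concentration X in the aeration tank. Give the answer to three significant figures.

X ≈ 4430 mg/L

X = Y·Q·ΔS·θ_c / V = 0.393 × 677 × (3050 − 18.7) × 13.4 / 2440 = 4429 mg/L.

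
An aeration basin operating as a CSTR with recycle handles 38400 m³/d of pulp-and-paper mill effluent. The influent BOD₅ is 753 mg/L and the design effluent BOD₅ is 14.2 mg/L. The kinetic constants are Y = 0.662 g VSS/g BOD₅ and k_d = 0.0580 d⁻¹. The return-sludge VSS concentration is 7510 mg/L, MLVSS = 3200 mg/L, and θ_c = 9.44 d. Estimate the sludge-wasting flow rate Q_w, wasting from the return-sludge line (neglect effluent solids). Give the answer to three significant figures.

Steady-state biomass mass balance: V·X·(1 + k_d·θ_c) = Y·Q·(S₀ − S)·θ_c, so V = 0.662 × 38400 × (753 − 14.2) × 9.44 / [3200 × (1 + 0.0580 × 9.44)] = 1.77×10^8 / 4952 = 35802 m³.
Wasting from the return line (neglecting effluent solids): Q_w = V·X / (θ_c·X_r) = 35802 × 3200 / (9.44 × 7510) = 1616 m³/d.

Q_w ≈ 1620 m³/d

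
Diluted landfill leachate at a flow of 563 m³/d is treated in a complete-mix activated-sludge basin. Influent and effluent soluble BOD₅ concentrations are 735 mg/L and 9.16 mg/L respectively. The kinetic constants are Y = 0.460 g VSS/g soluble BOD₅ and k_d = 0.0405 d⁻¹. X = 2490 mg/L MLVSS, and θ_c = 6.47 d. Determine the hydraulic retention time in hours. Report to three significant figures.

From the SRT design equation V = Y Q (S₀−S) θ_c / [X (1 + k_d θ_c)] = 0.460 × 563 × (735 − 9.16) × 6.47 / [2490 × (1 + 0.0405 × 6.47)] = 1.22×10^6 / 3142 = 387.0 m³.
τ = V/Q = 387.0/563 = 0.6874 d, or 16.50 h.

τ ≈ 16.5 h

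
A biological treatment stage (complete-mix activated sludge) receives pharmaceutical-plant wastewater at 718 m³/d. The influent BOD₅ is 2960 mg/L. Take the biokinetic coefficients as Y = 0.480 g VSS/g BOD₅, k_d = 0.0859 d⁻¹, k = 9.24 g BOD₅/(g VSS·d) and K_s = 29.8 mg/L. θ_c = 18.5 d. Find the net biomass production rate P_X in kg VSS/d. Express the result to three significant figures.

Effluent substrate depends only on kinetics and SRT: S = K_s(1 + k_d θ_c) / [θ_c(Yk − k_d) − 1] = 29.8 × (1 + 0.0859 × 18.5) / [18.5 × (0.480 × 9.24 − 0.0859) − 1] = 77.16 / 79.46 = 0.9710 mg/L.
The observed yield is Y_obs = Y/(1 + k_d·θ_c) = 0.480 / (1 + 0.0859 × 18.5) = 0.480 / 2.589 = 0.1854 g VSS per g BOD₅ removed.
Mass of BOD₅ removed per day: Q(S₀ − S) = 718 × 2959 g/m³ = 2125 kg/d.
P_X = Y_obs · Q(S₀ − S) = 0.1854 × 2125 = 393.9 kg VSS/d.

P_X ≈ 394 kg VSS/d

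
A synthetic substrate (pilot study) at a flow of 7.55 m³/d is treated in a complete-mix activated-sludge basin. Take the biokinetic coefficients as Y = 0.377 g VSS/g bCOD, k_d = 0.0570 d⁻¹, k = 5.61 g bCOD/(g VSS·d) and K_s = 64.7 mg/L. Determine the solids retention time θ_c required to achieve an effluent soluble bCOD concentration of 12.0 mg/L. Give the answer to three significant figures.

From 1/θ_c = Y·k·S/(K_s + S) − k_d: Y·k·S/(K_s+S) = 0.377 × 5.61 × 12.0 / (64.7 + 12.0) = 0.3309 d⁻¹.
1/θ_c = 0.3309 − 0.0570 = 0.2739 d⁻¹, so θ_c = 3.651 d.

θ_c ≈ 3.65 d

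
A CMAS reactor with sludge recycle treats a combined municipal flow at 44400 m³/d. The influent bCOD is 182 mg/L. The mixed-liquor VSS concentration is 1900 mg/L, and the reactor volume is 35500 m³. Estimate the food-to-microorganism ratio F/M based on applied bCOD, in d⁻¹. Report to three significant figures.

F/M = applied load / biomass = Q·S₀/(V·X) = 44400 × 182 / (35500 × 1900) = 0.1198 d⁻¹.

F/M ≈ 0.120 d⁻¹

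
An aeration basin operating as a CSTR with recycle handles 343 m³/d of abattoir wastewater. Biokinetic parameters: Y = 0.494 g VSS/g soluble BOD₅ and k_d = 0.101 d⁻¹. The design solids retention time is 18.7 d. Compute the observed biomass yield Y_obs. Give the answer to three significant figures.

Y_obs ≈ 0.171 g VSS/g soluble BOD₅

The observed yield is Y_obs = Y/(1 + k_d·θ_c) = 0.494 / (1 + 0.101 × 18.7) = 0.494 / 2.889 = 0.1710 g VSS per g soluble BOD₅ removed.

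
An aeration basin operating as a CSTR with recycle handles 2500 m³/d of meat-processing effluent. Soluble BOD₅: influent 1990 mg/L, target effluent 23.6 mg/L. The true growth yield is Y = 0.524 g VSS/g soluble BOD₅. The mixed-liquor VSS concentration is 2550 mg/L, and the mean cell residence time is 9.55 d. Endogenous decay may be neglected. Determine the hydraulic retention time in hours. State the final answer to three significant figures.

With k_d = 0 the design equation reduces to V = Y Q (S₀−S) θ_c / X = 0.524 × 2500 × (1990 − 23.6) × 9.55 / 2550 = 9647 m³.
τ = V/Q = 9647/2500 = 3.859 d, or 92.61 h.

τ ≈ 92.6 h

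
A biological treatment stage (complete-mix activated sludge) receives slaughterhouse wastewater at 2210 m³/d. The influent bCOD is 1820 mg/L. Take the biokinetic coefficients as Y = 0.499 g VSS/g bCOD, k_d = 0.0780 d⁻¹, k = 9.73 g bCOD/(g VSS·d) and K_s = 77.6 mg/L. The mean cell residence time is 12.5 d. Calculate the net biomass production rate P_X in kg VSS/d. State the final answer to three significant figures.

For a completely mixed reactor with recycle the Lawrence–McCarty relation gives S = K_s·(1 + k_d·θ_c) / [θ_c·(Y·k − k_d) − 1] = 77.6 × (1 + 0.0780 × 12.5) / [12.5 × (0.499 × 9.73 − 0.0780) − 1] = 153.3 / 58.72 = 2.610 mg/L.
Y_obs = Y / (1 + k_d θ_c) = 0.499 / (1 + 0.0780 × 12.5) = 0.499 / 1.975 = 0.2527.
Q·(S₀ − S) = 2210 × (1820 − 2.61) × 10⁻³ = 4016 kg/d removed.
So the net sludge growth is P_X = 0.2527 × 4016 = 1015 kg VSS/d.

P_X ≈ 1010 kg VSS/d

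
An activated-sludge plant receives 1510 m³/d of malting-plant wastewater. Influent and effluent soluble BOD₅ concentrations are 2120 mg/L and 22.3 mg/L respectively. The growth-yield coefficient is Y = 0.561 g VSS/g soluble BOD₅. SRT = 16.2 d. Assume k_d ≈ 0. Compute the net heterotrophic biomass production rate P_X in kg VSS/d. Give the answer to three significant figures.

Since k_d ≈ 0, Y_obs = Y = 0.561 g VSS/g soluble BOD₅.
Q·(S₀ − S) = 1510 × (2120 − 22.3) × 10⁻³ = 3168 kg/d removed.
Net biomass production P_X = Y_obs × Q·(S₀ − S) = 0.5610 × 3168 = 1777 kg VSS/d.

P_X ≈ 1780 kg VSS/d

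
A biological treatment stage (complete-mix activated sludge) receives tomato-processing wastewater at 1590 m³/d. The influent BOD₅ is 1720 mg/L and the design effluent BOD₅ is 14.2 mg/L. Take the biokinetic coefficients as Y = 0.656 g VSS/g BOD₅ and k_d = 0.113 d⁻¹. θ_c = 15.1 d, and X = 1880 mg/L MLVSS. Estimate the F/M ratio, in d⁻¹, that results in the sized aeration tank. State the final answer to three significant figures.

Rearranging the biomass balance for a CMAS with decay, V = Y·Q·ΔS·θ_c / [X·(1+k_d θ_c)] = 0.656 × 1590 × (1720 − 14.2) × 15.1 / [1880 × (1 + 0.113 × 15.1)] = 2.69×10^7 / 5088 = 5280 m³.
F/M = Q·S₀ / (V·X) = 1590 × 1720 / (5280 × 1880) = 0.2755 g BOD₅·(g VSS·d)⁻¹.

F/M ≈ 0.275 d⁻¹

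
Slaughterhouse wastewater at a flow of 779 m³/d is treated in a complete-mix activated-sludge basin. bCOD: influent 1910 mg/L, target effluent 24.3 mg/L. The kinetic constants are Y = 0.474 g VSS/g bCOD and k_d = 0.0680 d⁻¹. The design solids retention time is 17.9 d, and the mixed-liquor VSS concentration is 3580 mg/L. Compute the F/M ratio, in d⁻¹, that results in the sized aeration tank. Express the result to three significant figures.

From the SRT design equation V = Y Q (S₀−S) θ_c / [X (1 + k_d θ_c)] = 0.474 × 779 × (1910 − 24.3) × 17.9 / [3580 × (1 + 0.0680 × 17.9)] = 1.25×10^7 / 7938 = 1570 m³.
Food-to-microorganism ratio F/M = Q S₀ / (V X) = 779 × 1910 / (1570 × 3580) = 0.2647 d⁻¹.

F/M ≈ 0.265 d⁻¹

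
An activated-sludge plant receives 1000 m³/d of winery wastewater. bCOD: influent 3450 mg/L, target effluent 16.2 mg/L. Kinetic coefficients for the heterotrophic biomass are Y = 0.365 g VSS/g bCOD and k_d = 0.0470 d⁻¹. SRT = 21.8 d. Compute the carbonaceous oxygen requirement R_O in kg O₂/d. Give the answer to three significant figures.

The observed yield is Y_obs = Y/(1 + k_d·θ_c) = 0.365 / (1 + 0.0470 × 21.8) = 0.365 / 2.025 = 0.1803 g VSS per g bCOD removed.
Mass of bCOD removed per day: Q(S₀ − S) = 1000 × 3434 g/m³ = 3434 kg/d.
Biomass synthesised: P_X = Y_obs × 3434 = 619.1 kg VSS/d.
R_O = Q·ΔS − 1.42 P_X = 3434 − 879.1 = 2555 kg O₂/d.

R_O ≈ 2550 kg O₂/d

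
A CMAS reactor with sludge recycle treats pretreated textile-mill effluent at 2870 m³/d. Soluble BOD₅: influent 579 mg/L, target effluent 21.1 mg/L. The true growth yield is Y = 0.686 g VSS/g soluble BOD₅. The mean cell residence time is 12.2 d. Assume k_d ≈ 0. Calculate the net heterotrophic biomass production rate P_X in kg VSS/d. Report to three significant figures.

Since k_d ≈ 0, Y_obs = Y = 0.686 g VSS/g soluble BOD₅.
Mass of soluble BOD₅ removed per day: Q(S₀ − S) = 2870 × 557.9 g/m³ = 1601 kg/d.
Net biomass production P_X = Y_obs × Q·(S₀ − S) = 0.6860 × 1601 = 1098 kg VSS/d.

P_X ≈ 1100 kg VSS/d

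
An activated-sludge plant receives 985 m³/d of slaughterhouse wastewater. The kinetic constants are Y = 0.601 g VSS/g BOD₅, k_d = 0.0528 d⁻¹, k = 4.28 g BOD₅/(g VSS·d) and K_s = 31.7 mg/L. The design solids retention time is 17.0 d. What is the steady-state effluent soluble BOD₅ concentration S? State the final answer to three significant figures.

Effluent substrate depends only on kinetics and SRT: S = K_s(1 + k_d θ_c) / [θ_c(Yk − k_d) − 1] = 31.7 × (1 + 0.0528 × 17.0) / [17.0 × (0.601 × 4.28 − 0.0528) − 1] = 60.15 / 41.83 = 1.438 mg/L.

S ≈ 1.44 mg/L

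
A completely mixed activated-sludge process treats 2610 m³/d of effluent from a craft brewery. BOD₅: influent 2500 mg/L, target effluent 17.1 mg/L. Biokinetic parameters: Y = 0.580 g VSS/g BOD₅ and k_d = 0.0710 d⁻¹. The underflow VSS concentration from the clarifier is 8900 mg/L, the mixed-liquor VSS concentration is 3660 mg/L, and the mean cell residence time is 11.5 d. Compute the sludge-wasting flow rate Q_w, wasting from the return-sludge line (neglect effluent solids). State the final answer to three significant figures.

Rearranging the biomass balance for a CMAS with decay, V = Y·Q·ΔS·θ_c / [X·(1+k_d θ_c)] = 0.580 × 2610 × (2500 − 17.1) × 11.5 / [3660 × (1 + 0.0710 × 11.5)] = 4.32×10^7 / 6648 = 6501 m³.
θ_c = V·X/(Q_w·X_r) when wasting from the recycle, so Q_w = V·X/(θ_c·X_r) = 6501 × 3660 / (11.5 × 8900) = 232.5 m³/d.

Q_w ≈ 232 m³/d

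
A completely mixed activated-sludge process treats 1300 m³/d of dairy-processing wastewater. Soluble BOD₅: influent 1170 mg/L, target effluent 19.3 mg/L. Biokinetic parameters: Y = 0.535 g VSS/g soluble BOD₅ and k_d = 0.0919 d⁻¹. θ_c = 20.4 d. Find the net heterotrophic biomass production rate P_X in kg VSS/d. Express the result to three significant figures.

P_X ≈ 278 kg VSS/d

The observed yield is Y_obs = Y/(1 + k_d·θ_c) = 0.535 / (1 + 0.0919 × 20.4) = 0.535 / 2.875 = 0.1861 g VSS per g soluble BOD₅ removed.
Substrate removed = Q·(S₀ − S) = 1300 m³/d × (1170 − 19.3) g/m³ = 1.5×10^6 g/d = 1496 kg/d.
Net biomass production P_X = Y_obs × Q·(S₀ − S) = 0.1861 × 1496 = 278.4 kg VSS/d.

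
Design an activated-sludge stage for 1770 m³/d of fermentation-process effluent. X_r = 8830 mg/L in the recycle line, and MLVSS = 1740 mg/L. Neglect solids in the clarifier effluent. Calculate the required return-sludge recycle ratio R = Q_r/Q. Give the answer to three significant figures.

R ≈ 0.245

Mass balance around the secondary clarifier (neglecting effluent solids): R = X / (X_r − X) = 1740 / (8830 − 1740) = 0.2454.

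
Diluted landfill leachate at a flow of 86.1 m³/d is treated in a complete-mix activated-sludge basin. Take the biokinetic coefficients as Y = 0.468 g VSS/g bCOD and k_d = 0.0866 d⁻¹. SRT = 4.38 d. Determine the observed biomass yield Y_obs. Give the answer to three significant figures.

Y_obs ≈ 0.339 g VSS/g bCOD

Observed yield with endogenous decay: Y_obs = Y / (1 + k_d·θ_c) = 0.468 / (1 + 0.0866 × 4.38) = 0.468 / 1.379 = 0.3393 g VSS/g bCOD.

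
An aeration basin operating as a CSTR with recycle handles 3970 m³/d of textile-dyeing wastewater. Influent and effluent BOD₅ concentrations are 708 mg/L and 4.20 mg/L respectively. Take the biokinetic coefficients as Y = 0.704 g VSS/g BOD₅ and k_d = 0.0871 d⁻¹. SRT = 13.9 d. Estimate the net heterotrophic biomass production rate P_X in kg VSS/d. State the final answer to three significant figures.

P_X ≈ 890 kg VSS/d

Observed yield with endogenous decay: Y_obs = Y / (1 + k_d·θ_c) = 0.704 / (1 + 0.0871 × 13.9) = 0.704 / 2.211 = 0.3185 g VSS/g BOD₅.
ΔS = 708 − 4.20 = 703.8 mg/L, so the substrate removal rate is 3970 × 703.8/1000 = 2794 kg BOD₅/d.
Net biomass production P_X = Y_obs × Q·(S₀ − S) = 0.3185 × 2794 = 889.8 kg VSS/d.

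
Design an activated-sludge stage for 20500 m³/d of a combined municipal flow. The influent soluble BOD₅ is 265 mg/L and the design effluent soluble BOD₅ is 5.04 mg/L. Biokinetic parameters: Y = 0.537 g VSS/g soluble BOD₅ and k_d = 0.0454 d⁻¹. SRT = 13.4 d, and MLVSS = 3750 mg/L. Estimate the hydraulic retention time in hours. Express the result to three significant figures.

τ ≈ 7.44 h

From the SRT design equation V = Y Q (S₀−S) θ_c / [X (1 + k_d θ_c)] = 0.537 × 20500 × (265 − 5.04) × 13.4 / [3750 × (1 + 0.0454 × 13.4)] = 3.83×10^7 / 6031 = 6358 m³.
HRT = V/Q = 6358 m³ / 20500 m³·d⁻¹ = 0.3101 d × 24 = 7.444 h.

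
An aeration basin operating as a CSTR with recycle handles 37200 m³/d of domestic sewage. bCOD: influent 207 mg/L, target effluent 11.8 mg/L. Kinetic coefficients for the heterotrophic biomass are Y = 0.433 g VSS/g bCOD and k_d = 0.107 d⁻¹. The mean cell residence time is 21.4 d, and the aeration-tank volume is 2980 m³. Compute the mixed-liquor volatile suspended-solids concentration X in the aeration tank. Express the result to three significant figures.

X = Y·Q·ΔS·θ_c / [V·(1 + k_d θ_c)] = 0.433 × 37200 × (207 − 11.8) × 21.4 / [2980 × (1 + 0.107 × 21.4)] = 6863 mg/L.

X ≈ 6860 mg/L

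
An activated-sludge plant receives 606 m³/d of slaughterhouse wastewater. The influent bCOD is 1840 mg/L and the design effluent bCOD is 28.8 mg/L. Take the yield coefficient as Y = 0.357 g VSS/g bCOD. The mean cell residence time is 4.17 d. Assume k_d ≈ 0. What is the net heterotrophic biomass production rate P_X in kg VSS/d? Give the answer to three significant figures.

Since k_d ≈ 0, Y_obs = Y = 0.357 g VSS/g bCOD.
Q·(S₀ − S) = 606 × (1840 − 28.8) × 10⁻³ = 1098 kg/d removed.
So the net sludge growth is P_X = 0.3570 × 1098 = 391.8 kg VSS/d.

P_X ≈ 392 kg VSS/d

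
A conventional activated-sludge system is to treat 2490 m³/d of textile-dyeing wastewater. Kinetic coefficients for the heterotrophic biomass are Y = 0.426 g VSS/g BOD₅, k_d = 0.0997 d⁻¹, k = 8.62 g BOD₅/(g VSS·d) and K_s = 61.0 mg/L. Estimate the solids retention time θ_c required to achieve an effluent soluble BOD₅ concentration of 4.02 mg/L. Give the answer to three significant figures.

Specific growth rate at S = 4.02 mg/L: μ = YkS/(K_s+S) = 0.426·8.62·4.02/(61.0+4.02) = 0.2270 d⁻¹.
1/θ_c = 0.2270 − 0.0997 = 0.1273 d⁻¹, so θ_c = 7.853 d.

θ_c ≈ 7.85 d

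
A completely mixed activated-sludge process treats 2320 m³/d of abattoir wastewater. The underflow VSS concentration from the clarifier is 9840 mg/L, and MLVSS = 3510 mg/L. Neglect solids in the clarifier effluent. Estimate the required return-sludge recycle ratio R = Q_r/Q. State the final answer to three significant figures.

R ≈ 0.555

R = Q_r/Q = X/(X_r − X) = 3510 / (9840 − 3510) = 0.5545.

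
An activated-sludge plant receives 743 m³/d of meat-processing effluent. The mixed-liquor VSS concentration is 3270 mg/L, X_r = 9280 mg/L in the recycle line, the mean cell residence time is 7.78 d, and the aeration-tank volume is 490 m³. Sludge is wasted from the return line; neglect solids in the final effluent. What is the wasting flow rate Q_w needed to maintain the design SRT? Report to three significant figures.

Q_w ≈ 22.2 m³/d

Wasting from the return line (neglecting effluent solids): Q_w = V·X / (θ_c·X_r) = 490.0 × 3270 / (7.78 × 9280) = 22.19 m³/d.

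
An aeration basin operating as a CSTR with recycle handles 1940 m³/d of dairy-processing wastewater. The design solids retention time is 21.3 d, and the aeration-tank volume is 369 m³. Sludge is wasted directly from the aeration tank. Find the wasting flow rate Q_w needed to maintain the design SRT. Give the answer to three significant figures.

Q_w ≈ 17.3 m³/d

Wasting from the aeration tank: Q_w = V / θ_c = 369.0 / 21.3 = 17.32 m³/d.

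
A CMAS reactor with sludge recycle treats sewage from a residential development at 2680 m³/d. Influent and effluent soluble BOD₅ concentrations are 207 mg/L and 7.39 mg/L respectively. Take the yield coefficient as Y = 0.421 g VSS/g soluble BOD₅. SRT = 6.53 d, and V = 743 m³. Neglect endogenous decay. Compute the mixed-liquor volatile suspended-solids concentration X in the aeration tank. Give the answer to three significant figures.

X ≈ 1980 mg/L

X = Y·Q·ΔS·θ_c / V = 0.421 × 2680 × (207 − 7.39) × 6.53 / 743 = 1979 mg/L.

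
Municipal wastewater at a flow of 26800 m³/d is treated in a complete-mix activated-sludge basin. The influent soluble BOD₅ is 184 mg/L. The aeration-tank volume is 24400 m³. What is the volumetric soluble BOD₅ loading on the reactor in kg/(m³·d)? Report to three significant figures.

L_v ≈ 0.202 kg soluble BOD₅/(m³·d)

L_v = Q S₀ / V = 26800 × 184 × 10⁻³ / 24400 = 0.2021 kg/(m³·d).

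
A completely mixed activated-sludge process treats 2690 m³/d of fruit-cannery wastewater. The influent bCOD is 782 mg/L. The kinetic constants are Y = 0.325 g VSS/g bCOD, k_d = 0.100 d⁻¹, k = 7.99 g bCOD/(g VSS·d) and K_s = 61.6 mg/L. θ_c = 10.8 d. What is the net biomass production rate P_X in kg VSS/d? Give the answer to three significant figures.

P_X ≈ 327 kg VSS/d

For a completely mixed reactor with recycle the Lawrence–McCarty relation gives S = K_s·(1 + k_d·θ_c) / [θ_c·(Y·k − k_d) − 1] = 61.6 × (1 + 0.100 × 10.8) / [10.8 × (0.325 × 7.99 − 0.100) − 1] = 128.1 / 25.96 = 4.935 mg/L.
Correct the yield for decay: Y_obs = Y/(1 + k_d θ_c) = 0.325 / (1 + 0.100 × 10.8) = 0.325 / 2.080 = 0.1562.
ΔS = 782 − 4.93 = 777.1 mg/L, so the substrate removal rate is 2690 × 777.1/1000 = 2090 kg bCOD/d.
So the net sludge growth is P_X = 0.1562 × 2090 = 326.6 kg VSS/d.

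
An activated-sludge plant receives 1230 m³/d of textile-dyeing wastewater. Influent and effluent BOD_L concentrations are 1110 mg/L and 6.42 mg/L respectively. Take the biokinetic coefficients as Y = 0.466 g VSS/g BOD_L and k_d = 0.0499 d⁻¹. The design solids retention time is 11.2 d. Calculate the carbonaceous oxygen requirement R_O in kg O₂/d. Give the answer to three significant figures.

Observed yield with endogenous decay: Y_obs = Y / (1 + k_d·θ_c) = 0.466 / (1 + 0.0499 × 11.2) = 0.466 / 1.559 = 0.2989 g VSS/g BOD_L.
ΔS = 1110 − 6.42 = 1104 mg/L, so the substrate removal rate is 1230 × 1104/1000 = 1357 kg BOD_L/d.
Biomass synthesised: P_X = Y_obs × 1357 = 405.8 kg VSS/d.
R_O = Q·ΔS − 1.42 P_X = 1357 − 576.2 = 781.2 kg O₂/d.

R_O ≈ 781 kg O₂/d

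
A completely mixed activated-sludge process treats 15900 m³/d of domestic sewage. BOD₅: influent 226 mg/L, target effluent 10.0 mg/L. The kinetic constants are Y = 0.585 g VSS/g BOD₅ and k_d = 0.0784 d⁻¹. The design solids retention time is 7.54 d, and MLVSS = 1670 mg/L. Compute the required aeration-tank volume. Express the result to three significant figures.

V ≈ 5700 m³

Rearranging the biomass balance for a CMAS with decay, V = Y·Q·ΔS·θ_c / [X·(1+k_d θ_c)] = 0.585 × 15900 × (226 − 10.0) × 7.54 / [1670 × (1 + 0.0784 × 7.54)] = 1.51×10^7 / 2657 = 5701 m³.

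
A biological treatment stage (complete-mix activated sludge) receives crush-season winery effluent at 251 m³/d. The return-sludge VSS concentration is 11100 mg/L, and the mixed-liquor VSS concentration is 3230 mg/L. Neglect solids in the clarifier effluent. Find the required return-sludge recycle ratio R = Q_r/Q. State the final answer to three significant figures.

R ≈ 0.410

R = Q_r/Q = X/(X_r − X) = 3230 / (11100 − 3230) = 0.4104.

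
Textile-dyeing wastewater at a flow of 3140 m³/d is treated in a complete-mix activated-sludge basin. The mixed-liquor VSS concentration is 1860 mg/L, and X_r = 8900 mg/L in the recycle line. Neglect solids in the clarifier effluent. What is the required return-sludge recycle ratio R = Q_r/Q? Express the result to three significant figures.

R ≈ 0.264

R = Q_r/Q = X/(X_r − X) = 1860 / (8900 − 1860) = 0.2642.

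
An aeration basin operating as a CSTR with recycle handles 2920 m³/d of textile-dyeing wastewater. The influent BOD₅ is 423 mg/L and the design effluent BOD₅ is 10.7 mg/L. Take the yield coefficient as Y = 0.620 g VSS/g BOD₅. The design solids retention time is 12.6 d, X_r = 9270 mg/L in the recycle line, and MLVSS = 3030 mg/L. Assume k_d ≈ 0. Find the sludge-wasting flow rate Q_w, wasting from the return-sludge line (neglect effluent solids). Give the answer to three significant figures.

V·X = Y·Q·ΔS·θ_c gives V = 0.620 × 2920 × (423 − 10.7) × 12.6 / 3030 = 3104 m³.
Wasting from the return line (neglecting effluent solids): Q_w = V·X / (θ_c·X_r) = 3104 × 3030 / (12.6 × 9270) = 80.52 m³/d.

Q_w ≈ 80.5 m³/d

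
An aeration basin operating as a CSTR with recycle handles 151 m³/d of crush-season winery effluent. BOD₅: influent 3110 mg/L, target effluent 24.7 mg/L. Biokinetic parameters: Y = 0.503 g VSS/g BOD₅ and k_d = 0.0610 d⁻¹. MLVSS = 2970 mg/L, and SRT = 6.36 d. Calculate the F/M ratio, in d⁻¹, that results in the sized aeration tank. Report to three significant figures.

F/M ≈ 0.437 d⁻¹

Rearranging the biomass balance for a CMAS with decay, V = Y·Q·ΔS·θ_c / [X·(1+k_d θ_c)] = 0.503 × 151 × (3110 − 24.7) × 6.36 / [2970 × (1 + 0.0610 × 6.36)] = 1.49×10^6 / 4122 = 361.5 m³.
F/M = applied load / biomass = Q·S₀/(V·X) = 151 × 3110 / (361.5 × 2970) = 0.4373 d⁻¹.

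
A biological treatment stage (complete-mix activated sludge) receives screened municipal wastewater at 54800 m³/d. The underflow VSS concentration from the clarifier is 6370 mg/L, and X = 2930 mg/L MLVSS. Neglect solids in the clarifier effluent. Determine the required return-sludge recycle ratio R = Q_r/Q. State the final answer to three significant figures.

R ≈ 0.852

Mass balance around the secondary clarifier (neglecting effluent solids): R = X / (X_r − X) = 2930 / (6370 − 2930) = 0.8517.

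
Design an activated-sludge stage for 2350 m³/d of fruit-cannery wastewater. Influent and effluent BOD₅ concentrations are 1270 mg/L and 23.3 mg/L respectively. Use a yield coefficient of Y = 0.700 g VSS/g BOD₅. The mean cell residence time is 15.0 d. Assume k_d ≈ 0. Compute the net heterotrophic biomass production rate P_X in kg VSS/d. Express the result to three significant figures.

With endogenous decay neglected, the observed yield equals the true yield: Y_obs = Y = 0.700 g VSS/g BOD₅.
Q·(S₀ − S) = 2350 × (1270 − 23.3) × 10⁻³ = 2930 kg/d removed.
So the net sludge growth is P_X = 0.7000 × 2930 = 2051 kg VSS/d.

P_X ≈ 2050 kg VSS/d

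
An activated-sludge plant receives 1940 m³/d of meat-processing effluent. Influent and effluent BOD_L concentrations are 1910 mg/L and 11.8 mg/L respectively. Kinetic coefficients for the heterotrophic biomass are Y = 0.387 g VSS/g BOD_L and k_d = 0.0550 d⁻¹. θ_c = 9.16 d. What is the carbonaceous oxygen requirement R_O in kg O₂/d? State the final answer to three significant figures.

R_O ≈ 2340 kg O₂/d

Y_obs = Y / (1 + k_d θ_c) = 0.387 / (1 + 0.0550 × 9.16) = 0.387 / 1.504 = 0.2573.
Q·(S₀ − S) = 1940 × (1910 − 11.8) × 10⁻³ = 3683 kg/d removed.
Biomass synthesised: P_X = Y_obs × 3683 = 947.7 kg VSS/d.
R_O = Q·ΔS − 1.42 P_X = 3683 − 1346 = 2337 kg O₂/d.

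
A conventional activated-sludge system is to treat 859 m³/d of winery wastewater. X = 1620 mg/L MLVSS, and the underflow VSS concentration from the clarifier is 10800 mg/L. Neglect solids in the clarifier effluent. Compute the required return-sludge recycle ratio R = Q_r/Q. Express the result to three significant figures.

Solids balance on the clarifier gives (1+R)X = R·X_r, so R = X/(X_r − X) = 1620 / (10800 − 1620) = 0.1765.

R ≈ 0.176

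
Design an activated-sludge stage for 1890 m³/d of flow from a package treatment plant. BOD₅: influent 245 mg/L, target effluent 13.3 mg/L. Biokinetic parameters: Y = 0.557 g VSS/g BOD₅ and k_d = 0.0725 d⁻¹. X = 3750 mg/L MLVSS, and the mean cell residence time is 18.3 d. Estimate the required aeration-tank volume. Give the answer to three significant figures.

V ≈ 512 m³

Rearranging the biomass balance for a CMAS with decay, V = Y·Q·ΔS·θ_c / [X·(1+k_d θ_c)] = 0.557 × 1890 × (245 − 13.3) × 18.3 / [3750 × (1 + 0.0725 × 18.3)] = 4.46×10^6 / 8725 = 511.6 m³.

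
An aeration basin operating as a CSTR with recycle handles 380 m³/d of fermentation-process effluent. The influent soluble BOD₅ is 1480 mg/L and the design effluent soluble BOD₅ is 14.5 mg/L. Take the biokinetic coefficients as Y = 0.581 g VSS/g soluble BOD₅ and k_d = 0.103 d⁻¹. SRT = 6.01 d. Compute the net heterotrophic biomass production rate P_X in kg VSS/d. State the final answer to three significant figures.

P_X ≈ 200 kg VSS/d

Correct the yield for decay: Y_obs = Y/(1 + k_d θ_c) = 0.581 / (1 + 0.103 × 6.01) = 0.581 / 1.619 = 0.3589.
Q·(S₀ − S) = 380 × (1480 − 14.5) × 10⁻³ = 556.9 kg/d removed.
Biomass produced: P_X = Y_obs·Q·ΔS = 0.3589 × 556.9 ≈ 199.8 kg VSS/d.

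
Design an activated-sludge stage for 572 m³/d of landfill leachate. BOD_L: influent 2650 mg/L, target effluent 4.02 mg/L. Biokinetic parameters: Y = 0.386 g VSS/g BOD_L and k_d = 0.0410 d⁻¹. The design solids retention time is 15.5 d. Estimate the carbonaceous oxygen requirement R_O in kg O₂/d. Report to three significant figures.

R_O ≈ 1010 kg O₂/d

The observed yield is Y_obs = Y/(1 + k_d·θ_c) = 0.386 / (1 + 0.0410 × 15.5) = 0.386 / 1.635 = 0.2360 g VSS per g BOD_L removed.
Mass of BOD_L removed per day: Q(S₀ − S) = 572 × 2646 g/m³ = 1514 kg/d.
Net sludge production P_X = 0.2360 × 1514 = 357.2 kg VSS/d.
R_O = Q·(S₀ − S) − 1.42·P_X = 1514 − 1.42 × 357.2 = 1006 kg O₂/d.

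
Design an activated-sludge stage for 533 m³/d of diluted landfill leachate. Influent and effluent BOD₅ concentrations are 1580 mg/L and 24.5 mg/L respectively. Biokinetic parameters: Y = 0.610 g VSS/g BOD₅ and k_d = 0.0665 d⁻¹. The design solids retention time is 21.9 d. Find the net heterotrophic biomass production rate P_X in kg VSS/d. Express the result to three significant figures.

P_X ≈ 206 kg VSS/d

Y_obs = Y / (1 + k_d θ_c) = 0.610 / (1 + 0.0665 × 21.9) = 0.610 / 2.456 = 0.2483.
Mass of BOD₅ removed per day: Q(S₀ − S) = 533 × 1556 g/m³ = 829.1 kg/d.
So the net sludge growth is P_X = 0.2483 × 829.1 = 205.9 kg VSS/d.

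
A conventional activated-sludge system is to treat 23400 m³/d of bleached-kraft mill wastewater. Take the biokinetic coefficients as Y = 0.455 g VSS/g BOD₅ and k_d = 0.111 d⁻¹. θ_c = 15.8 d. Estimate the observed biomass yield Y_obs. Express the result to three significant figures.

Correct the yield for decay: Y_obs = Y/(1 + k_d θ_c) = 0.455 / (1 + 0.111 × 15.8) = 0.455 / 2.754 = 0.1652.

Y_obs ≈ 0.165 g VSS/g BOD₅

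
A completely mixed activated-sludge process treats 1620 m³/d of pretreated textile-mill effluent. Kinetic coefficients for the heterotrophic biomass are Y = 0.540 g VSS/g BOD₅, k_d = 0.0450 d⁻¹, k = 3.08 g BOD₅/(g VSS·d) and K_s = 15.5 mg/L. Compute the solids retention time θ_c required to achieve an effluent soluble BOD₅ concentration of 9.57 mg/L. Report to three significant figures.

Specific growth rate at S = 9.57 mg/L: μ = YkS/(K_s+S) = 0.540·3.08·9.57/(15.5+9.57) = 0.6349 d⁻¹.
θ_c = 1/(μ − k_d) = 1/(0.6349 − 0.0450) = 1/0.5899 = 1.695 d.

θ_c ≈ 1.70 d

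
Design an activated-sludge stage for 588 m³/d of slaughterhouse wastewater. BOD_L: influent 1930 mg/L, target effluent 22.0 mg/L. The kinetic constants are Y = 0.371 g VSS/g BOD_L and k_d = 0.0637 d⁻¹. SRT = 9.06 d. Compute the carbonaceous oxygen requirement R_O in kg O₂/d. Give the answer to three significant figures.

R_O ≈ 747 kg O₂/d

Observed yield with endogenous decay: Y_obs = Y / (1 + k_d·θ_c) = 0.371 / (1 + 0.0637 × 9.06) = 0.371 / 1.577 = 0.2352 g VSS/g BOD_L.
ΔS = 1930 − 22.0 = 1908 mg/L, so the substrate removal rate is 588 × 1908/1000 = 1122 kg BOD_L/d.
P_X = Y_obs·Q·(S₀ − S) = 0.2352 × 1122 = 263.9 kg VSS/d.
R_O = Q·(S₀ − S) − 1.42·P_X = 1122 − 1.42 × 263.9 = 747.1 kg O₂/d.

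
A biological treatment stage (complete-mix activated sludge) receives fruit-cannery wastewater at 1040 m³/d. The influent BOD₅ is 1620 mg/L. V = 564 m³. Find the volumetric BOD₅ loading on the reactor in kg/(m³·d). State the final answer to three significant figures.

L_v = Q S₀ / V = 1040 × 1620 × 10⁻³ / 564.0 = 2.987 kg/(m³·d).

L_v ≈ 2.99 kg BOD₅/(m³·d)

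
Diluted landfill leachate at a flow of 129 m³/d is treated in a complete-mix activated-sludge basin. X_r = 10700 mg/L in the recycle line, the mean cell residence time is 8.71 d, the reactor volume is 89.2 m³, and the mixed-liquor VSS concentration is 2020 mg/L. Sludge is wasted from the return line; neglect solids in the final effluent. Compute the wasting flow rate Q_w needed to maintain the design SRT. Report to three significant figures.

θ_c = V·X/(Q_w·X_r) when wasting from the recycle, so Q_w = V·X/(θ_c·X_r) = 89.20 × 2020 / (8.71 × 10700) = 1.933 m³/d.

Q_w ≈ 1.93 m³/d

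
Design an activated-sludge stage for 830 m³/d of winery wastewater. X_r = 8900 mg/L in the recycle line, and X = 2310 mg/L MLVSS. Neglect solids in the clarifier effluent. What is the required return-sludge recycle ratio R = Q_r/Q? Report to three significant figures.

R ≈ 0.351

R = Q_r/Q = X/(X_r − X) = 2310 / (8900 − 2310) = 0.3505.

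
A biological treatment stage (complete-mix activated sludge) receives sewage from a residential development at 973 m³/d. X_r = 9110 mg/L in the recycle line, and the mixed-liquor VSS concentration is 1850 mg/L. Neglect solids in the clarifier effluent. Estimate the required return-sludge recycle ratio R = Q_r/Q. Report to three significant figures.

Mass balance around the secondary clarifier (neglecting effluent solids): R = X / (X_r − X) = 1850 / (9110 − 1850) = 0.2548.

R ≈ 0.255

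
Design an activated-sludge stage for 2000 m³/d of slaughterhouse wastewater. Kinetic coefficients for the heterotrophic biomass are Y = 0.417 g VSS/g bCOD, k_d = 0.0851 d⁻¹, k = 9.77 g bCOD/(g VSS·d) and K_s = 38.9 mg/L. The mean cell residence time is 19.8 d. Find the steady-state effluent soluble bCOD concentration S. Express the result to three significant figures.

S ≈ 1.34 mg/L

From the Monod/SRT balance for a CMAS, S = K_s·(1+k_d θ_c)/[θ_c·(Y k − k_d) − 1] = 38.9 × (1 + 0.0851 × 19.8) / [19.8 × (0.417 × 9.77 − 0.0851) − 1] = 104.4 / 77.98 = 1.339 mg/L.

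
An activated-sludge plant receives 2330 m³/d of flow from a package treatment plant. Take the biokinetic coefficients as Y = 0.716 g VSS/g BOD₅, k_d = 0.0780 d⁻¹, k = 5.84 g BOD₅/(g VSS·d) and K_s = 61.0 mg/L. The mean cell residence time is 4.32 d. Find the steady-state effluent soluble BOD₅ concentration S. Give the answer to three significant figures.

S ≈ 4.88 mg/L

From the Monod/SRT balance for a CMAS, S = K_s·(1+k_d θ_c)/[θ_c·(Y k − k_d) − 1] = 61.0 × (1 + 0.0780 × 4.32) / [4.32 × (0.716 × 5.84 − 0.0780) − 1] = 81.55 / 16.73 = 4.876 mg/L.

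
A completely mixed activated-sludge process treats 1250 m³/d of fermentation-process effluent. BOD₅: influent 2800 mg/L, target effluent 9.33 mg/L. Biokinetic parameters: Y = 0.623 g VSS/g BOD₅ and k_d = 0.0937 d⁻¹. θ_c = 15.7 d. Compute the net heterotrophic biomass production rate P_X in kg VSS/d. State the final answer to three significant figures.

Correct the yield for decay: Y_obs = Y/(1 + k_d θ_c) = 0.623 / (1 + 0.0937 × 15.7) = 0.623 / 2.471 = 0.2521.
Q·(S₀ − S) = 1250 × (2800 − 9.33) × 10⁻³ = 3488 kg/d removed.
P_X = Y_obs · Q(S₀ − S) = 0.2521 × 3488 = 879.5 kg VSS/d.

P_X ≈ 879 kg VSS/d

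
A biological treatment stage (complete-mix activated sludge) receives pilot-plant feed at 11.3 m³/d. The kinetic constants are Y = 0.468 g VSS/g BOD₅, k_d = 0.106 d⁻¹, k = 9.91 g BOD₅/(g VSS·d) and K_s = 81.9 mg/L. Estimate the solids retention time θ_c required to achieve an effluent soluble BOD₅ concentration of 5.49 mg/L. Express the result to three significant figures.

Specific growth rate at S = 5.49 mg/L: μ = YkS/(K_s+S) = 0.468·9.91·5.49/(81.9+5.49) = 0.2914 d⁻¹.
1/θ_c = 0.2914 − 0.106 = 0.1854 d⁻¹, so θ_c = 5.395 d.

θ_c ≈ 5.39 d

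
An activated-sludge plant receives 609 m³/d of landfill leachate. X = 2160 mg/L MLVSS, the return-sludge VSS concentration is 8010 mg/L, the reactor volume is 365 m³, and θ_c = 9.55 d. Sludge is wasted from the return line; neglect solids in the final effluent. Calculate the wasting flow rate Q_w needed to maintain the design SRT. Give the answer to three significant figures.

Q_w ≈ 10.3 m³/d

Wasting from the return line (neglecting effluent solids): Q_w = V·X / (θ_c·X_r) = 365.0 × 2160 / (9.55 × 8010) = 10.31 m³/d.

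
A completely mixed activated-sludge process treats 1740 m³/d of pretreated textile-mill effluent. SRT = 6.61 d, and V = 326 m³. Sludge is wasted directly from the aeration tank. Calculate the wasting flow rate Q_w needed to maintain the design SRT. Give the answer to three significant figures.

Q_w ≈ 49.3 m³/d

With mixed-liquor wasting, θ_c = V/Q_w, so Q_w = V/θ_c = 326.0/6.61 = 49.32 m³/d.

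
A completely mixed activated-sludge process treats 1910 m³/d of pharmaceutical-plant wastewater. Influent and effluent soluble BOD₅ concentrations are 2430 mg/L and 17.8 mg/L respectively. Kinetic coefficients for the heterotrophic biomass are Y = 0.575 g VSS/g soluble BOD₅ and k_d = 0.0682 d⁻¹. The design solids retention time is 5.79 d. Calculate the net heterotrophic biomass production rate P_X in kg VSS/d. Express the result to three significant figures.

Correct the yield for decay: Y_obs = Y/(1 + k_d θ_c) = 0.575 / (1 + 0.0682 × 5.79) = 0.575 / 1.395 = 0.4122.
Q·(S₀ − S) = 1910 × (2430 − 17.8) × 10⁻³ = 4607 kg/d removed.
So the net sludge growth is P_X = 0.4122 × 4607 = 1899 kg VSS/d.

P_X ≈ 1900 kg VSS/d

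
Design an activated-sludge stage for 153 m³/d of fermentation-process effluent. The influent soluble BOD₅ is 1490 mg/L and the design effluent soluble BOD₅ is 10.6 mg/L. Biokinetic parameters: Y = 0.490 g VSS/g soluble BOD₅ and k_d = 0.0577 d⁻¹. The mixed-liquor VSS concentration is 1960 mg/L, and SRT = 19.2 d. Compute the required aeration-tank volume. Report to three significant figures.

V ≈ 515 m³

From the SRT design equation V = Y Q (S₀−S) θ_c / [X (1 + k_d θ_c)] = 0.490 × 153 × (1490 − 10.6) × 19.2 / [1960 × (1 + 0.0577 × 19.2)] = 2.13×10^6 / 4131 = 515.4 m³.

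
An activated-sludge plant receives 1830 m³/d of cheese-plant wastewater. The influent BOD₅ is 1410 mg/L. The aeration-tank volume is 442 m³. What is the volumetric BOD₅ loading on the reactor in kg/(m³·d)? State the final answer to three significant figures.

L_v ≈ 5.84 kg BOD₅/(m³·d)

Volumetric loading L_v = Q·S₀ / V = 1830 × 1410 g/m³ / 442.0 m³ = 5838 g/(m³·d) = 5.838 kg BOD₅/(m³·d).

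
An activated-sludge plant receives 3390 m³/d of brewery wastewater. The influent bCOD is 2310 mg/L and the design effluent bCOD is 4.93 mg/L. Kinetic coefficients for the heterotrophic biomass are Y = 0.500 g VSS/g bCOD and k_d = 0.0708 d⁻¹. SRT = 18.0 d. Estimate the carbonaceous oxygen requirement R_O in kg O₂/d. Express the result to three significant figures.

R_O ≈ 5370 kg O₂/d

Y_obs = Y / (1 + k_d θ_c) = 0.500 / (1 + 0.0708 × 18.0) = 0.500 / 2.274 = 0.2198.
Substrate removed = Q·(S₀ − S) = 3390 m³/d × (2310 − 4.93) g/m³ = 7.81×10^6 g/d = 7814 kg/d.
Net sludge production P_X = 0.2198 × 7814 = 1718 kg VSS/d.
R_O = Q·(S₀ − S) − 1.42·P_X = 7814 − 1.42 × 1718 = 5375 kg O₂/d.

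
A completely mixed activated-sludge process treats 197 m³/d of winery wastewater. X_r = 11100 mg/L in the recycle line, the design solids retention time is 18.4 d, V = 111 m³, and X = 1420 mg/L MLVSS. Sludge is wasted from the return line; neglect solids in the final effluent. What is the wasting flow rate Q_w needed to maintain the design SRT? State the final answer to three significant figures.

Q_w = (V·X)/(θ_c X_r) = 111.0 × 1420 / (18.4 × 11100) = 0.7717 m³/d.

Q_w ≈ 0.772 m³/d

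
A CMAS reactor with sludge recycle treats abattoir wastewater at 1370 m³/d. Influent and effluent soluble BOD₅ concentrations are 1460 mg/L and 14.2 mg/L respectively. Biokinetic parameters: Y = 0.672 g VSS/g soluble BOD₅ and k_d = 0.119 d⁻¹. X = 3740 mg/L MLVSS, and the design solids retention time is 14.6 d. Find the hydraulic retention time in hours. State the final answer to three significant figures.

Rearranging the biomass balance for a CMAS with decay, V = Y·Q·ΔS·θ_c / [X·(1+k_d θ_c)] = 0.672 × 1370 × (1460 − 14.2) × 14.6 / [3740 × (1 + 0.119 × 14.6)] = 1.94×10^7 / 10238 = 1898 m³.
HRT = V/Q = 1898 m³ / 1370 m³·d⁻¹ = 1.386 d × 24 = 33.25 h.

τ ≈ 33.3 h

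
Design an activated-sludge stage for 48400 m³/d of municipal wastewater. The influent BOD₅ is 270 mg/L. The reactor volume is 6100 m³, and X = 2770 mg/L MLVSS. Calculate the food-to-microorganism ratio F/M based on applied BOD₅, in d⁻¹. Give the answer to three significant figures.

F/M ≈ 0.773 d⁻¹

Food-to-microorganism ratio F/M = Q S₀ / (V X) = 48400 × 270 / (6100 × 2770) = 0.7734 d⁻¹.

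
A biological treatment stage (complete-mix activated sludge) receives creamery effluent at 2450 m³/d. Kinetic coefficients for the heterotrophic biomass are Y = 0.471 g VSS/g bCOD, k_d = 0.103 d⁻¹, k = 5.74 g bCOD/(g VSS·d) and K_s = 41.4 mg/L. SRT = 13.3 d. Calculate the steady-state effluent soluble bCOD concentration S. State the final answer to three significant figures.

Effluent substrate depends only on kinetics and SRT: S = K_s(1 + k_d θ_c) / [θ_c(Yk − k_d) − 1] = 41.4 × (1 + 0.103 × 13.3) / [13.3 × (0.471 × 5.74 − 0.103) − 1] = 98.11 / 33.59 = 2.921 mg/L.

S ≈ 2.92 mg/L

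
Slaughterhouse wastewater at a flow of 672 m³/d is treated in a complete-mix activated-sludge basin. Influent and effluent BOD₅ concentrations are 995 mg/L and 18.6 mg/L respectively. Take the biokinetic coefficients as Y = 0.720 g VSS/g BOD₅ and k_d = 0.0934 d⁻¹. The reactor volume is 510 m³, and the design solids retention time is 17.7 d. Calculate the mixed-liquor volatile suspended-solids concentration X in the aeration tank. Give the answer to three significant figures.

X ≈ 6180 mg/L

X = Y·Q·ΔS·θ_c / [V·(1 + k_d θ_c)] = 0.720 × 672 × (995 − 18.6) × 17.7 / [510 × (1 + 0.0934 × 17.7)] = 6180 mg/L.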